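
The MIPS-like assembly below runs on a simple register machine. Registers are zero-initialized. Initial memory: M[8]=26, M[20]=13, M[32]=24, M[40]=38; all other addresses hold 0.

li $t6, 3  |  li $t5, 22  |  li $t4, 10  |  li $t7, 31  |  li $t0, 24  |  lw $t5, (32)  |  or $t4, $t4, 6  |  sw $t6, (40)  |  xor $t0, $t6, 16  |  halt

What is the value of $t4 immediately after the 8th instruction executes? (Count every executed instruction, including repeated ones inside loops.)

li $t6, 3 → $t6=3
li $t5, 22 → $t5=22
li $t4, 10 → $t4=10
li $t7, 31 → $t7=31
li $t0, 24 → $t0=24
lw $t5, (32) → $t5=M[32]=24
or $t4, $t4, 6 → $t4=10|6=14
sw $t6, (40) → M[40]=3
After step 8: $t4 = 14.

14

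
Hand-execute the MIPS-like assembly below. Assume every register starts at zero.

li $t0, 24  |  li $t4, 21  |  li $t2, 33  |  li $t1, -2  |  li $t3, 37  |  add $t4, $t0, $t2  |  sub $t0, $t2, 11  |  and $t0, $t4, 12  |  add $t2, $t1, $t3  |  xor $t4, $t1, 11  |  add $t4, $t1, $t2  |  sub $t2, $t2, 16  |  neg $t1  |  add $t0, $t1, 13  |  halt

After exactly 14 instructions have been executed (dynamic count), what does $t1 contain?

$t0=24
$t4=21
$t2=33
$t1=-2
$t3=37
$t4=24+33=57
$t0=33-11=22
$t0=57&12=8
$t2=(-2)+37=35
$t4=(-2)^11=-11
$t4=(-2)+35=33
$t2=35-16=19
$t1=-(-2)=2
$t0=2+13=15
After step 14: $t1 = 2.

2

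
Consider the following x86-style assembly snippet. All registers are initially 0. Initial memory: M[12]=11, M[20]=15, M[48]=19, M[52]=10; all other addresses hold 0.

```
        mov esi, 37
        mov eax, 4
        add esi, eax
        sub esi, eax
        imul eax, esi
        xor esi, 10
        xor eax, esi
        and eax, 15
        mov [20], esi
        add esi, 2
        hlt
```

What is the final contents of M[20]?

47

esi=37
eax=4
esi=37+4=41
esi=41-4=37
eax=4*37=148
esi=37^10=47
eax=148^47=187
eax=187&15=11
mov [20], esi → M[20]=47
esi=47+2=49
halt.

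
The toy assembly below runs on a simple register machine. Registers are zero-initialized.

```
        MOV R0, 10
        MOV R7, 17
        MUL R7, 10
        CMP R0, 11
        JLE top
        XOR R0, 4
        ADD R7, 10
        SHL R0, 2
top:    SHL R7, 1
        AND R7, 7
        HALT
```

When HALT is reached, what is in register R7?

after MOV R0, 10: R0=10
after MOV R7, 17: R7=17
after MUL R7, 10: R7=17*10=170
CMP R0, 11  (cmp 10,11)
JLE top: taken
after SHL R7, 1: R7=170<<1=340
after AND R7, 7: R7=340&7=4
halt.

4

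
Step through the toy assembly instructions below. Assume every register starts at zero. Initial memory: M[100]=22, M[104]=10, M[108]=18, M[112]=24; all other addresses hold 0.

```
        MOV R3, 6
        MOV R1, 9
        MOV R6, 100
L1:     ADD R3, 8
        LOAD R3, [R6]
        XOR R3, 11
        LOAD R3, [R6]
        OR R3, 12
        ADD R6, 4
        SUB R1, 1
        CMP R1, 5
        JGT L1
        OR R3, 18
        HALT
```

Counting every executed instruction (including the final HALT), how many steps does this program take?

41

after MOV R3, 6: R3=6
after MOV R1, 9: R1=9
after MOV R6, 100: R6=100
after ADD R3, 8: R3=6+8=14
after LOAD R3, [R6]: R3=M[100]=22
after XOR R3, 11: R3=22^11=29
after LOAD R3, [R6]: R3=M[100]=22
after OR R3, 12: R3=22|12=30
after ADD R6, 4: R6=100+4=104
after SUB R1, 1: R1=9-1=8
CMP R1, 5  (cmp 8,5)
JGT L1: taken
after ADD R3, 8: R3=30+8=38
after LOAD R3, [R6]: R3=M[104]=10
after XOR R3, 11: R3=10^11=1
after LOAD R3, [R6]: R3=M[104]=10
after OR R3, 12: R3=10|12=14
after ADD R6, 4: R6=104+4=108
after SUB R1, 1: R1=8-1=7
CMP R1, 5  (cmp 7,5)
JGT L1: taken
after ADD R3, 8: R3=14+8=22
after LOAD R3, [R6]: R3=M[108]=18
after XOR R3, 11: R3=18^11=25
after LOAD R3, [R6]: R3=M[108]=18
after OR R3, 12: R3=18|12=30
after ADD R6, 4: R6=108+4=112
after SUB R1, 1: R1=7-1=6
CMP R1, 5  (cmp 6,5)
JGT L1: taken
after ADD R3, 8: R3=30+8=38
after LOAD R3, [R6]: R3=M[112]=24
after XOR R3, 11: R3=24^11=19
after LOAD R3, [R6]: R3=M[112]=24
after OR R3, 12: R3=24|12=28
after ADD R6, 4: R6=112+4=116
after SUB R1, 1: R1=6-1=5
CMP R1, 5  (cmp 5,5)
JGT L1: not taken
after OR R3, 18: R3=28|18=30
halt.
Total executed instructions: 41.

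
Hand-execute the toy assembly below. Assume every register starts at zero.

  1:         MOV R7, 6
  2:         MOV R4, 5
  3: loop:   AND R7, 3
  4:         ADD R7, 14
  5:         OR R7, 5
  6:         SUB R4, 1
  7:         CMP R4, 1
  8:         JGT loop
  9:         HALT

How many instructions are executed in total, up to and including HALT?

27

R7=6
R4=5
R7=6&3=2
R7=2+14=16
R7=16|5=21
R4=5-1=4
CMP R4, 1  (cmp 4,1)
JGT loop: taken
R7=21&3=1
R7=1+14=15
R7=15|5=15
R4=4-1=3
CMP R4, 1  (cmp 3,1)
JGT loop: taken
R7=15&3=3
R7=3+14=17
R7=17|5=21
R4=3-1=2
CMP R4, 1  (cmp 2,1)
JGT loop: taken
R7=21&3=1
R7=1+14=15
R7=15|5=15
R4=2-1=1
CMP R4, 1  (cmp 1,1)
JGT loop: not taken
halt.
Total executed instructions: 27.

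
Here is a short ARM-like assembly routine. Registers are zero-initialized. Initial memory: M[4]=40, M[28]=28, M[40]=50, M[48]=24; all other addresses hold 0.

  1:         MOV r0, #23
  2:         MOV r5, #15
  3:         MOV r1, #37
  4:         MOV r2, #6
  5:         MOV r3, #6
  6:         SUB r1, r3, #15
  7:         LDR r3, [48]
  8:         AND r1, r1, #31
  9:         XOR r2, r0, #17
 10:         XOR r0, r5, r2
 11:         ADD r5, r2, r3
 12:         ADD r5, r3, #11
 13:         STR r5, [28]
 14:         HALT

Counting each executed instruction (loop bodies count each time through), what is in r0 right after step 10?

MOV r0, #23 → r0=23
MOV r5, #15 → r5=15
MOV r1, #37 → r1=37
MOV r2, #6 → r2=6
MOV r3, #6 → r3=6
SUB r1, r3, #15 → r1=6-15=-9
LDR r3, [48] → r3=M[48]=24
AND r1, r1, #31 → r1=(-9)&31=23
XOR r2, r0, #17 → r2=23^17=6
XOR r0, r5, r2 → r0=15^6=9
After step 10: r0 = 9.

9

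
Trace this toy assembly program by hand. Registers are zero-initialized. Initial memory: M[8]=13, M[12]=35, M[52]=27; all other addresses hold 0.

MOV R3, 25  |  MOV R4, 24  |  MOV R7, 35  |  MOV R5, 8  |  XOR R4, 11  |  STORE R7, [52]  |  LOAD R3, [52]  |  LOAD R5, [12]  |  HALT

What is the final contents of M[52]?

35

after MOV R3, 25: R3=25
after MOV R4, 24: R4=24
after MOV R7, 35: R7=35
after MOV R5, 8: R5=8
after XOR R4, 11: R4=24^11=19
STORE R7, [52] → M[52]=35
after LOAD R3, [52]: R3=M[52]=35
after LOAD R5, [12]: R5=M[12]=35
halt.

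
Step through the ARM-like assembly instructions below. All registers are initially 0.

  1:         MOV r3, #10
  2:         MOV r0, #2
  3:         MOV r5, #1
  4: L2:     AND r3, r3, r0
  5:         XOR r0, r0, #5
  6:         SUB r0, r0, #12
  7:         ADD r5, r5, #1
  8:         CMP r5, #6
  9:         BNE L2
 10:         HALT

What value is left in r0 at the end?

-37

r3=10
r0=2
r5=1
r3=10&2=2
r0=2^5=7
r0=7-12=-5
r5=1+1=2
CMP r5, #6  (cmp 2,6)
BNE L2: taken
r3=2&(-5)=2
r0=(-5)^5=-2
r0=(-2)-12=-14
r5=2+1=3
CMP r5, #6  (cmp 3,6)
BNE L2: taken
r3=2&(-14)=2
r0=(-14)^5=-9
r0=(-9)-12=-21
r5=3+1=4
CMP r5, #6  (cmp 4,6)
BNE L2: taken
r3=2&(-21)=2
r0=(-21)^5=-18
r0=(-18)-12=-30
r5=4+1=5
CMP r5, #6  (cmp 5,6)
BNE L2: taken
r3=2&(-30)=2
r0=(-30)^5=-25
r0=(-25)-12=-37
r5=5+1=6
CMP r5, #6  (cmp 6,6)
BNE L2: not taken
halt.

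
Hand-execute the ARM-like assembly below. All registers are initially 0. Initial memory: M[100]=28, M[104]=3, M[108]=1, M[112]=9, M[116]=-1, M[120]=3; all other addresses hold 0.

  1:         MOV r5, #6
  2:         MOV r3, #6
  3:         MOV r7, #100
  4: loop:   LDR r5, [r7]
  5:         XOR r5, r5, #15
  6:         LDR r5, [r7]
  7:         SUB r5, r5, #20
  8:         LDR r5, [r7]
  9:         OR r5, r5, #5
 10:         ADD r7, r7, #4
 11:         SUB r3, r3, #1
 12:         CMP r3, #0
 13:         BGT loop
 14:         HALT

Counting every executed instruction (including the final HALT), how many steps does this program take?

MOV r5, #6 → r5=6
MOV r3, #6 → r3=6
MOV r7, #100 → r7=100
LDR r5, [r7] → r5=M[100]=28
XOR r5, r5, #15 → r5=28^15=19
LDR r5, [r7] → r5=M[100]=28
SUB r5, r5, #20 → r5=28-20=8
LDR r5, [r7] → r5=M[100]=28
OR r5, r5, #5 → r5=28|5=29
ADD r7, r7, #4 → r7=100+4=104
SUB r3, r3, #1 → r3=6-1=5
CMP r3, #0  (cmp 5,0)
BGT loop: taken
LDR r5, [r7] → r5=M[104]=3
XOR r5, r5, #15 → r5=3^15=12
LDR r5, [r7] → r5=M[104]=3
SUB r5, r5, #20 → r5=3-20=-17
LDR r5, [r7] → r5=M[104]=3
OR r5, r5, #5 → r5=3|5=7
ADD r7, r7, #4 → r7=104+4=108
SUB r3, r3, #1 → r3=5-1=4
CMP r3, #0  (cmp 4,0)
BGT loop: taken
LDR r5, [r7] → r5=M[108]=1
XOR r5, r5, #15 → r5=1^15=14
LDR r5, [r7] → r5=M[108]=1
SUB r5, r5, #20 → r5=1-20=-19
LDR r5, [r7] → r5=M[108]=1
OR r5, r5, #5 → r5=1|5=5
ADD r7, r7, #4 → r7=108+4=112
SUB r3, r3, #1 → r3=4-1=3
CMP r3, #0  (cmp 3,0)
BGT loop: taken
LDR r5, [r7] → r5=M[112]=9
XOR r5, r5, #15 → r5=9^15=6
LDR r5, [r7] → r5=M[112]=9
SUB r5, r5, #20 → r5=9-20=-11
LDR r5, [r7] → r5=M[112]=9
OR r5, r5, #5 → r5=9|5=13
ADD r7, r7, #4 → r7=112+4=116
SUB r3, r3, #1 → r3=3-1=2
CMP r3, #0  (cmp 2,0)
BGT loop: taken
LDR r5, [r7] → r5=M[116]=-1
XOR r5, r5, #15 → r5=(-1)^15=-16
LDR r5, [r7] → r5=M[116]=-1
SUB r5, r5, #20 → r5=(-1)-20=-21
LDR r5, [r7] → r5=M[116]=-1
OR r5, r5, #5 → r5=(-1)|5=-1
ADD r7, r7, #4 → r7=116+4=120
SUB r3, r3, #1 → r3=2-1=1
CMP r3, #0  (cmp 1,0)
BGT loop: taken
LDR r5, [r7] → r5=M[120]=3
XOR r5, r5, #15 → r5=3^15=12
LDR r5, [r7] → r5=M[120]=3
SUB r5, r5, #20 → r5=3-20=-17
LDR r5, [r7] → r5=M[120]=3
OR r5, r5, #5 → r5=3|5=7
ADD r7, r7, #4 → r7=120+4=124
SUB r3, r3, #1 → r3=1-1=0
CMP r3, #0  (cmp 0,0)
BGT loop: not taken
halt.
Total executed instructions: 64.

64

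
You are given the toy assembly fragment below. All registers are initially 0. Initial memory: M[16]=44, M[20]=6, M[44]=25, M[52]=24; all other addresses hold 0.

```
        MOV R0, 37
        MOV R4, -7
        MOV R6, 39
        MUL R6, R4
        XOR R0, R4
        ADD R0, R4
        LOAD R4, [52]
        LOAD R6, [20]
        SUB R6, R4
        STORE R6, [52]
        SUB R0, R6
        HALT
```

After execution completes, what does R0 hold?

MOV R0, 37 → R0=37
MOV R4, -7 → R4=-7
MOV R6, 39 → R6=39
MUL R6, R4 → R6=39*(-7)=-273
XOR R0, R4 → R0=37^(-7)=-36
ADD R0, R4 → R0=(-36)+(-7)=-43
LOAD R4, [52] → R4=M[52]=24
LOAD R6, [20] → R6=M[20]=6
SUB R6, R4 → R6=6-24=-18
STORE R6, [52] → M[52]=-18
SUB R0, R6 → R0=(-43)-(-18)=-25
halt.

-25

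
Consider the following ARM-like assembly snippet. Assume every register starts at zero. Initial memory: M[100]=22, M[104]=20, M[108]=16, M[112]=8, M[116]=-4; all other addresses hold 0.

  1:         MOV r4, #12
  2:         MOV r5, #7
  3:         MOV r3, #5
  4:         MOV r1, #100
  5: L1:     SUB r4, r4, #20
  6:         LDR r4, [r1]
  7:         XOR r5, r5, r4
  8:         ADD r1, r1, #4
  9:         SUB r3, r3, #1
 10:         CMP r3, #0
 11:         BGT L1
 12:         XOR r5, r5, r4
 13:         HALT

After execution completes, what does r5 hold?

29

after MOV r4, #12: r4=12
after MOV r5, #7: r5=7
after MOV r3, #5: r3=5
after MOV r1, #100: r1=100
after SUB r4, r4, #20: r4=12-20=-8
after LDR r4, [r1]: r4=M[100]=22
after XOR r5, r5, r4: r5=7^22=17
after ADD r1, r1, #4: r1=100+4=104
after SUB r3, r3, #1: r3=5-1=4
CMP r3, #0  (cmp 4,0)
BGT L1: taken
after SUB r4, r4, #20: r4=22-20=2
after LDR r4, [r1]: r4=M[104]=20
after XOR r5, r5, r4: r5=17^20=5
after ADD r1, r1, #4: r1=104+4=108
after SUB r3, r3, #1: r3=4-1=3
CMP r3, #0  (cmp 3,0)
BGT L1: taken
after SUB r4, r4, #20: r4=20-20=0
after LDR r4, [r1]: r4=M[108]=16
after XOR r5, r5, r4: r5=5^16=21
after ADD r1, r1, #4: r1=108+4=112
after SUB r3, r3, #1: r3=3-1=2
CMP r3, #0  (cmp 2,0)
BGT L1: taken
after SUB r4, r4, #20: r4=16-20=-4
after LDR r4, [r1]: r4=M[112]=8
after XOR r5, r5, r4: r5=21^8=29
after ADD r1, r1, #4: r1=112+4=116
after SUB r3, r3, #1: r3=2-1=1
CMP r3, #0  (cmp 1,0)
BGT L1: taken
after SUB r4, r4, #20: r4=8-20=-12
after LDR r4, [r1]: r4=M[116]=-4
after XOR r5, r5, r4: r5=29^(-4)=-31
after ADD r1, r1, #4: r1=116+4=120
after SUB r3, r3, #1: r3=1-1=0
CMP r3, #0  (cmp 0,0)
BGT L1: not taken
after XOR r5, r5, r4: r5=(-31)^(-4)=29
halt.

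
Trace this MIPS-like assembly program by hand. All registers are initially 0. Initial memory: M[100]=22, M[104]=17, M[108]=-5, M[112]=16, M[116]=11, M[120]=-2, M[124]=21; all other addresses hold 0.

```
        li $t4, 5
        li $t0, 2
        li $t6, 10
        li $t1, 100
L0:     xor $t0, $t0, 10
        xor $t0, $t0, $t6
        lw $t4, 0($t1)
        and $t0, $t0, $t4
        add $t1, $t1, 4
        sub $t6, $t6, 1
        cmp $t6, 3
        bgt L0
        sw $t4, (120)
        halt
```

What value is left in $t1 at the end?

128

$t4=5
$t0=2
$t6=10
$t1=100
$t0=2^10=8
$t0=8^10=2
$t4=M[100]=22
$t0=2&22=2
$t1=100+4=104
$t6=10-1=9
cmp $t6, 3  (cmp 9,3)
bgt L0: taken
$t0=2^10=8
$t0=8^9=1
$t4=M[104]=17
$t0=1&17=1
$t1=104+4=108
$t6=9-1=8
cmp $t6, 3  (cmp 8,3)
bgt L0: taken
$t0=1^10=11
$t0=11^8=3
$t4=M[108]=-5
$t0=3&(-5)=3
$t1=108+4=112
$t6=8-1=7
cmp $t6, 3  (cmp 7,3)
bgt L0: taken
$t0=3^10=9
$t0=9^7=14
$t4=M[112]=16
$t0=14&16=0
$t1=112+4=116
$t6=7-1=6
cmp $t6, 3  (cmp 6,3)
bgt L0: taken
$t0=0^10=10
$t0=10^6=12
$t4=M[116]=11
$t0=12&11=8
$t1=116+4=120
$t6=6-1=5
cmp $t6, 3  (cmp 5,3)
bgt L0: taken
$t0=8^10=2
$t0=2^5=7
$t4=M[120]=-2
$t0=7&(-2)=6
$t1=120+4=124
$t6=5-1=4
cmp $t6, 3  (cmp 4,3)
bgt L0: taken
$t0=6^10=12
$t0=12^4=8
$t4=M[124]=21
$t0=8&21=0
$t1=124+4=128
$t6=4-1=3
cmp $t6, 3  (cmp 3,3)
bgt L0: not taken
sw $t4, (120) → M[120]=21
halt.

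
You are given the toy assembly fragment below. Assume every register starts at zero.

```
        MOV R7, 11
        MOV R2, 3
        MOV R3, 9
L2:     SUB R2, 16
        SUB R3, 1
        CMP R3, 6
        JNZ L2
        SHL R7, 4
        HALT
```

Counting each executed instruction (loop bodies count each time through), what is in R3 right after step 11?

MOV R7, 11 → R7=11
MOV R2, 3 → R2=3
MOV R3, 9 → R3=9
SUB R2, 16 → R2=3-16=-13
SUB R3, 1 → R3=9-1=8
CMP R3, 6  (cmp 8,6)
JNZ L2: taken
SUB R2, 16 → R2=(-13)-16=-29
SUB R3, 1 → R3=8-1=7
CMP R3, 6  (cmp 7,6)
JNZ L2: taken
After step 11: R3 = 7.

7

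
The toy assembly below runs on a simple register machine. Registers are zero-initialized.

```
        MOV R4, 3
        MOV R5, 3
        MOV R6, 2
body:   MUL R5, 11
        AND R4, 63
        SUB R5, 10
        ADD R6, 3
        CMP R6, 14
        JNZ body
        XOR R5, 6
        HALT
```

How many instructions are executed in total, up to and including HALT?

R4=3
R5=3
R6=2
R5=3*11=33
R4=3&63=3
R5=33-10=23
R6=2+3=5
CMP R6, 14  (cmp 5,14)
JNZ body: taken
R5=23*11=253
R4=3&63=3
R5=253-10=243
R6=5+3=8
CMP R6, 14  (cmp 8,14)
JNZ body: taken
R5=243*11=2673
R4=3&63=3
R5=2673-10=2663
R6=8+3=11
CMP R6, 14  (cmp 11,14)
JNZ body: taken
R5=2663*11=29293
R4=3&63=3
R5=29293-10=29283
R6=11+3=14
CMP R6, 14  (cmp 14,14)
JNZ body: not taken
R5=29283^6=29285
halt.
Total executed instructions: 29.

29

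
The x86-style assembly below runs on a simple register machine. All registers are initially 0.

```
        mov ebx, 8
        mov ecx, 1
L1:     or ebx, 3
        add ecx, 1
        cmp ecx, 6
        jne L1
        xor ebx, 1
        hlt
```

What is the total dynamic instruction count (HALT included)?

after mov ebx, 8: ebx=8
after mov ecx, 1: ecx=1
after or ebx, 3: ebx=8|3=11
after add ecx, 1: ecx=1+1=2
cmp ecx, 6  (cmp 2,6)
jne L1: taken
after or ebx, 3: ebx=11|3=11
after add ecx, 1: ecx=2+1=3
cmp ecx, 6  (cmp 3,6)
jne L1: taken
after or ebx, 3: ebx=11|3=11
after add ecx, 1: ecx=3+1=4
cmp ecx, 6  (cmp 4,6)
jne L1: taken
after or ebx, 3: ebx=11|3=11
after add ecx, 1: ecx=4+1=5
cmp ecx, 6  (cmp 5,6)
jne L1: taken
after or ebx, 3: ebx=11|3=11
after add ecx, 1: ecx=5+1=6
cmp ecx, 6  (cmp 6,6)
jne L1: not taken
after xor ebx, 1: ebx=11^1=10
halt.
Total executed instructions: 24.

24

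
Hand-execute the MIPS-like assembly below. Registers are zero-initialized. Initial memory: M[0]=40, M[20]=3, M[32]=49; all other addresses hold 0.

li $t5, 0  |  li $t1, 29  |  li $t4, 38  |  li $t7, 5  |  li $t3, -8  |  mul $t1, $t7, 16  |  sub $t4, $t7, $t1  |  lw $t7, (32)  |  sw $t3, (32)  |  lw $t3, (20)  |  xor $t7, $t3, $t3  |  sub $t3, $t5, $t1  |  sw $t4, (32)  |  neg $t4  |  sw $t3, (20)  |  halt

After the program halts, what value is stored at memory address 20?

after li $t5, 0: $t5=0
after li $t1, 29: $t1=29
after li $t4, 38: $t4=38
after li $t7, 5: $t7=5
after li $t3, -8: $t3=-8
after mul $t1, $t7, 16: $t1=5*16=80
after sub $t4, $t7, $t1: $t4=5-80=-75
after lw $t7, (32): $t7=M[32]=49
sw $t3, (32) → M[32]=-8
after lw $t3, (20): $t3=M[20]=3
after xor $t7, $t3, $t3: $t7=3^3=0
after sub $t3, $t5, $t1: $t3=0-80=-80
sw $t4, (32) → M[32]=-75
after neg $t4: $t4=-(-75)=75
sw $t3, (20) → M[20]=-80
halt.

-80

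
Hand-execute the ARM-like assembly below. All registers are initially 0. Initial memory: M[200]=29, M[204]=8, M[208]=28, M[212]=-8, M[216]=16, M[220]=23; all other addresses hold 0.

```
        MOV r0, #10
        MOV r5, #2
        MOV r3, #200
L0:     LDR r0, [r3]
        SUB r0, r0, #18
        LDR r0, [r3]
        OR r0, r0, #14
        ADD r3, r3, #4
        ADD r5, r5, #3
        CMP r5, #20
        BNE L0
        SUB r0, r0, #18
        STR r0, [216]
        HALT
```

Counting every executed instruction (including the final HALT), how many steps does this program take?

54

MOV r0, #10 → r0=10
MOV r5, #2 → r5=2
MOV r3, #200 → r3=200
LDR r0, [r3] → r0=M[200]=29
SUB r0, r0, #18 → r0=29-18=11
LDR r0, [r3] → r0=M[200]=29
OR r0, r0, #14 → r0=29|14=31
ADD r3, r3, #4 → r3=200+4=204
ADD r5, r5, #3 → r5=2+3=5
CMP r5, #20  (cmp 5,20)
BNE L0: taken
LDR r0, [r3] → r0=M[204]=8
SUB r0, r0, #18 → r0=8-18=-10
LDR r0, [r3] → r0=M[204]=8
OR r0, r0, #14 → r0=8|14=14
ADD r3, r3, #4 → r3=204+4=208
ADD r5, r5, #3 → r5=5+3=8
CMP r5, #20  (cmp 8,20)
BNE L0: taken
LDR r0, [r3] → r0=M[208]=28
SUB r0, r0, #18 → r0=28-18=10
LDR r0, [r3] → r0=M[208]=28
OR r0, r0, #14 → r0=28|14=30
ADD r3, r3, #4 → r3=208+4=212
ADD r5, r5, #3 → r5=8+3=11
CMP r5, #20  (cmp 11,20)
BNE L0: taken
LDR r0, [r3] → r0=M[212]=-8
SUB r0, r0, #18 → r0=(-8)-18=-26
LDR r0, [r3] → r0=M[212]=-8
OR r0, r0, #14 → r0=(-8)|14=-2
ADD r3, r3, #4 → r3=212+4=216
ADD r5, r5, #3 → r5=11+3=14
CMP r5, #20  (cmp 14,20)
BNE L0: taken
LDR r0, [r3] → r0=M[216]=16
SUB r0, r0, #18 → r0=16-18=-2
LDR r0, [r3] → r0=M[216]=16
OR r0, r0, #14 → r0=16|14=30
ADD r3, r3, #4 → r3=216+4=220
ADD r5, r5, #3 → r5=14+3=17
CMP r5, #20  (cmp 17,20)
BNE L0: taken
LDR r0, [r3] → r0=M[220]=23
SUB r0, r0, #18 → r0=23-18=5
LDR r0, [r3] → r0=M[220]=23
OR r0, r0, #14 → r0=23|14=31
ADD r3, r3, #4 → r3=220+4=224
ADD r5, r5, #3 → r5=17+3=20
CMP r5, #20  (cmp 20,20)
BNE L0: not taken
SUB r0, r0, #18 → r0=31-18=13
STR r0, [216] → M[216]=13
halt.
Total executed instructions: 54.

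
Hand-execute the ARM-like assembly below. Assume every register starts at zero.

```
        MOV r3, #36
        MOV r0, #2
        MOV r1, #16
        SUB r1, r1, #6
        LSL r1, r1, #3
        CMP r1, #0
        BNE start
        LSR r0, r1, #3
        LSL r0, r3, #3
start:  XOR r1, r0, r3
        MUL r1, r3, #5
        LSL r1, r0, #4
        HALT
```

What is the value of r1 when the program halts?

r3=36
r0=2
r1=16
r1=16-6=10
r1=10<<3=80
CMP r1, #0  (cmp 80,0)
BNE start: taken
r1=2^36=38
r1=36*5=180
r1=2<<4=32
halt.

32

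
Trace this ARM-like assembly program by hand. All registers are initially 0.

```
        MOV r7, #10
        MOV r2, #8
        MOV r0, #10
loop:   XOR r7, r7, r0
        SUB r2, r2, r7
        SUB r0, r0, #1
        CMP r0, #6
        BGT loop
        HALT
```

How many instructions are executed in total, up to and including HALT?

after MOV r7, #10: r7=10
after MOV r2, #8: r2=8
after MOV r0, #10: r0=10
after XOR r7, r7, r0: r7=10^10=0
after SUB r2, r2, r7: r2=8-0=8
after SUB r0, r0, #1: r0=10-1=9
CMP r0, #6  (cmp 9,6)
BGT loop: taken
after XOR r7, r7, r0: r7=0^9=9
after SUB r2, r2, r7: r2=8-9=-1
after SUB r0, r0, #1: r0=9-1=8
CMP r0, #6  (cmp 8,6)
BGT loop: taken
after XOR r7, r7, r0: r7=9^8=1
after SUB r2, r2, r7: r2=(-1)-1=-2
after SUB r0, r0, #1: r0=8-1=7
CMP r0, #6  (cmp 7,6)
BGT loop: taken
after XOR r7, r7, r0: r7=1^7=6
after SUB r2, r2, r7: r2=(-2)-6=-8
after SUB r0, r0, #1: r0=7-1=6
CMP r0, #6  (cmp 6,6)
BGT loop: not taken
halt.
Total executed instructions: 24.

24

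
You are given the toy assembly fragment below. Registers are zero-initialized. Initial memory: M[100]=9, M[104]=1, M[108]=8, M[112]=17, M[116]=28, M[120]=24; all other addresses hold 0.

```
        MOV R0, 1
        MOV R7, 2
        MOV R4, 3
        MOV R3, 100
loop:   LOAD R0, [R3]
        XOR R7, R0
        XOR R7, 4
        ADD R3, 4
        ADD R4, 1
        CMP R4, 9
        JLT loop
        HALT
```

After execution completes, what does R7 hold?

MOV R0, 1 → R0=1
MOV R7, 2 → R7=2
MOV R4, 3 → R4=3
MOV R3, 100 → R3=100
LOAD R0, [R3] → R0=M[100]=9
XOR R7, R0 → R7=2^9=11
XOR R7, 4 → R7=11^4=15
ADD R3, 4 → R3=100+4=104
ADD R4, 1 → R4=3+1=4
CMP R4, 9  (cmp 4,9)
JLT loop: taken
LOAD R0, [R3] → R0=M[104]=1
XOR R7, R0 → R7=15^1=14
XOR R7, 4 → R7=14^4=10
ADD R3, 4 → R3=104+4=108
ADD R4, 1 → R4=4+1=5
CMP R4, 9  (cmp 5,9)
JLT loop: taken
LOAD R0, [R3] → R0=M[108]=8
XOR R7, R0 → R7=10^8=2
XOR R7, 4 → R7=2^4=6
ADD R3, 4 → R3=108+4=112
ADD R4, 1 → R4=5+1=6
CMP R4, 9  (cmp 6,9)
JLT loop: taken
LOAD R0, [R3] → R0=M[112]=17
XOR R7, R0 → R7=6^17=23
XOR R7, 4 → R7=23^4=19
ADD R3, 4 → R3=112+4=116
ADD R4, 1 → R4=6+1=7
CMP R4, 9  (cmp 7,9)
JLT loop: taken
LOAD R0, [R3] → R0=M[116]=28
XOR R7, R0 → R7=19^28=15
XOR R7, 4 → R7=15^4=11
ADD R3, 4 → R3=116+4=120
ADD R4, 1 → R4=7+1=8
CMP R4, 9  (cmp 8,9)
JLT loop: taken
LOAD R0, [R3] → R0=M[120]=24
XOR R7, R0 → R7=11^24=19
XOR R7, 4 → R7=19^4=23
ADD R3, 4 → R3=120+4=124
ADD R4, 1 → R4=8+1=9
CMP R4, 9  (cmp 9,9)
JLT loop: not taken
halt.

23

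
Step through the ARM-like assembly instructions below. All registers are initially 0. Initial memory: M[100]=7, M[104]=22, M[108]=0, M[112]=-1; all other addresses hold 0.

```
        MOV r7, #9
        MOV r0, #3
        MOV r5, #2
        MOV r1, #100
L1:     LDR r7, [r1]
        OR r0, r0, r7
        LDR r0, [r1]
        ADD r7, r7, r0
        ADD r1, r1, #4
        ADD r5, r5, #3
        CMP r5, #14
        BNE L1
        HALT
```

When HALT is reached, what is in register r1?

after MOV r7, #9: r7=9
after MOV r0, #3: r0=3
after MOV r5, #2: r5=2
after MOV r1, #100: r1=100
after LDR r7, [r1]: r7=M[100]=7
after OR r0, r0, r7: r0=3|7=7
after LDR r0, [r1]: r0=M[100]=7
after ADD r7, r7, r0: r7=7+7=14
after ADD r1, r1, #4: r1=100+4=104
after ADD r5, r5, #3: r5=2+3=5
CMP r5, #14  (cmp 5,14)
BNE L1: taken
after LDR r7, [r1]: r7=M[104]=22
after OR r0, r0, r7: r0=7|22=23
after LDR r0, [r1]: r0=M[104]=22
after ADD r7, r7, r0: r7=22+22=44
after ADD r1, r1, #4: r1=104+4=108
after ADD r5, r5, #3: r5=5+3=8
CMP r5, #14  (cmp 8,14)
BNE L1: taken
after LDR r7, [r1]: r7=M[108]=0
after OR r0, r0, r7: r0=22|0=22
after LDR r0, [r1]: r0=M[108]=0
after ADD r7, r7, r0: r7=0+0=0
after ADD r1, r1, #4: r1=108+4=112
after ADD r5, r5, #3: r5=8+3=11
CMP r5, #14  (cmp 11,14)
BNE L1: taken
after LDR r7, [r1]: r7=M[112]=-1
after OR r0, r0, r7: r0=0|(-1)=-1
after LDR r0, [r1]: r0=M[112]=-1
after ADD r7, r7, r0: r7=(-1)+(-1)=-2
after ADD r1, r1, #4: r1=112+4=116
after ADD r5, r5, #3: r5=11+3=14
CMP r5, #14  (cmp 14,14)
BNE L1: not taken
halt.

116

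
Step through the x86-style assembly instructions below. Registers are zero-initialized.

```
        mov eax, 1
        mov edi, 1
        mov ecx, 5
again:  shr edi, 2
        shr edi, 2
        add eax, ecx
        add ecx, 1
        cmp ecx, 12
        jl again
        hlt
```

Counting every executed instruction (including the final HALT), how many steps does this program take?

46

eax=1
edi=1
ecx=5
edi=1>>2=0
edi=0>>2=0
eax=1+5=6
ecx=5+1=6
cmp ecx, 12  (cmp 6,12)
jl again: taken
edi=0>>2=0
edi=0>>2=0
eax=6+6=12
ecx=6+1=7
cmp ecx, 12  (cmp 7,12)
jl again: taken
edi=0>>2=0
edi=0>>2=0
eax=12+7=19
ecx=7+1=8
cmp ecx, 12  (cmp 8,12)
jl again: taken
edi=0>>2=0
edi=0>>2=0
eax=19+8=27
ecx=8+1=9
cmp ecx, 12  (cmp 9,12)
jl again: taken
edi=0>>2=0
edi=0>>2=0
eax=27+9=36
ecx=9+1=10
cmp ecx, 12  (cmp 10,12)
jl again: taken
edi=0>>2=0
edi=0>>2=0
eax=36+10=46
ecx=10+1=11
cmp ecx, 12  (cmp 11,12)
jl again: taken
edi=0>>2=0
edi=0>>2=0
eax=46+11=57
ecx=11+1=12
cmp ecx, 12  (cmp 12,12)
jl again: not taken
halt.
Total executed instructions: 46.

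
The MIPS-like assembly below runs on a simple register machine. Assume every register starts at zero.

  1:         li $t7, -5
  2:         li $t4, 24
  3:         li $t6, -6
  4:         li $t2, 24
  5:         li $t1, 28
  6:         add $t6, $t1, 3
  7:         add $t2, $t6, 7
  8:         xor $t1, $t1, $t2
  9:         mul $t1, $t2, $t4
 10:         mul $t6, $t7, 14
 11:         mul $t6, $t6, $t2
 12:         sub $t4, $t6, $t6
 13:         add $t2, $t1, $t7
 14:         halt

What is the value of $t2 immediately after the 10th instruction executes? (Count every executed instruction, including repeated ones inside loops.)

li $t7, -5 → $t7=-5
li $t4, 24 → $t4=24
li $t6, -6 → $t6=-6
li $t2, 24 → $t2=24
li $t1, 28 → $t1=28
add $t6, $t1, 3 → $t6=28+3=31
add $t2, $t6, 7 → $t2=31+7=38
xor $t1, $t1, $t2 → $t1=28^38=58
mul $t1, $t2, $t4 → $t1=38*24=912
mul $t6, $t7, 14 → $t6=(-5)*14=-70
After step 10: $t2 = 38.

38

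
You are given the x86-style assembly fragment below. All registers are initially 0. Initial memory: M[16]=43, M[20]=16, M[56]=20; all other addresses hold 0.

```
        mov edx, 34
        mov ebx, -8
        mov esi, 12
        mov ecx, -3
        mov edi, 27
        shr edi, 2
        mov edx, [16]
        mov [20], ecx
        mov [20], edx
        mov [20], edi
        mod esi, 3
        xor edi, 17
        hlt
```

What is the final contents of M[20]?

after mov edx, 34: edx=34
after mov ebx, -8: ebx=-8
after mov esi, 12: esi=12
after mov ecx, -3: ecx=-3
after mov edi, 27: edi=27
after shr edi, 2: edi=27>>2=6
after mov edx, [16]: edx=M[16]=43
mov [20], ecx → M[20]=-3
mov [20], edx → M[20]=43
mov [20], edi → M[20]=6
after mod esi, 3: esi=12%3=0
after xor edi, 17: edi=6^17=23
halt.

6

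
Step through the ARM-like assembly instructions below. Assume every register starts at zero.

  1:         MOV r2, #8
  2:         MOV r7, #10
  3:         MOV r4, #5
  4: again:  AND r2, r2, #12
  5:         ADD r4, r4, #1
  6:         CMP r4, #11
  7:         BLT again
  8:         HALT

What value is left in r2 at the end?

MOV r2, #8 → r2=8
MOV r7, #10 → r7=10
MOV r4, #5 → r4=5
AND r2, r2, #12 → r2=8&12=8
ADD r4, r4, #1 → r4=5+1=6
CMP r4, #11  (cmp 6,11)
BLT again: taken
AND r2, r2, #12 → r2=8&12=8
ADD r4, r4, #1 → r4=6+1=7
CMP r4, #11  (cmp 7,11)
BLT again: taken
AND r2, r2, #12 → r2=8&12=8
ADD r4, r4, #1 → r4=7+1=8
CMP r4, #11  (cmp 8,11)
BLT again: taken
AND r2, r2, #12 → r2=8&12=8
ADD r4, r4, #1 → r4=8+1=9
CMP r4, #11  (cmp 9,11)
BLT again: taken
AND r2, r2, #12 → r2=8&12=8
ADD r4, r4, #1 → r4=9+1=10
CMP r4, #11  (cmp 10,11)
BLT again: taken
AND r2, r2, #12 → r2=8&12=8
ADD r4, r4, #1 → r4=10+1=11
CMP r4, #11  (cmp 11,11)
BLT again: not taken
halt.

8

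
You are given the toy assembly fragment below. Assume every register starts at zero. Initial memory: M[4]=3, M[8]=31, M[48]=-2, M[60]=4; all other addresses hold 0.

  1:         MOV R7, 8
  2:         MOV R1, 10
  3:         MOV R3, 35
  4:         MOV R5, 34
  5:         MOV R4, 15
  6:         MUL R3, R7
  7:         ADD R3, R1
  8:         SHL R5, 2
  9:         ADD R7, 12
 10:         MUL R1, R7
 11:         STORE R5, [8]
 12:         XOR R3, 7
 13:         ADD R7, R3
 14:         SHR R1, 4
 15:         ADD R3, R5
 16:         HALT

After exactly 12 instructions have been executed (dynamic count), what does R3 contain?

293

MOV R7, 8 → R7=8
MOV R1, 10 → R1=10
MOV R3, 35 → R3=35
MOV R5, 34 → R5=34
MOV R4, 15 → R4=15
MUL R3, R7 → R3=35*8=280
ADD R3, R1 → R3=280+10=290
SHL R5, 2 → R5=34<<2=136
ADD R7, 12 → R7=8+12=20
MUL R1, R7 → R1=10*20=200
STORE R5, [8] → M[8]=136
XOR R3, 7 → R3=290^7=293
After step 12: R3 = 293.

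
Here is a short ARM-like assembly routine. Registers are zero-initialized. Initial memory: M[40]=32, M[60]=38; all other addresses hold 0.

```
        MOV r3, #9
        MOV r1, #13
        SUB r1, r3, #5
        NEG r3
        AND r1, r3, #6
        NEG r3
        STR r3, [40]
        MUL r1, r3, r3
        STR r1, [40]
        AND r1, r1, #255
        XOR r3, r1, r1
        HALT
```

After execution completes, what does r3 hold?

r3=9
r1=13
r1=9-5=4
r3=-(9)=-9
r1=(-9)&6=6
r3=-(-9)=9
STR r3, [40] → M[40]=9
r1=9*9=81
STR r1, [40] → M[40]=81
r1=81&255=81
r3=81^81=0
halt.

0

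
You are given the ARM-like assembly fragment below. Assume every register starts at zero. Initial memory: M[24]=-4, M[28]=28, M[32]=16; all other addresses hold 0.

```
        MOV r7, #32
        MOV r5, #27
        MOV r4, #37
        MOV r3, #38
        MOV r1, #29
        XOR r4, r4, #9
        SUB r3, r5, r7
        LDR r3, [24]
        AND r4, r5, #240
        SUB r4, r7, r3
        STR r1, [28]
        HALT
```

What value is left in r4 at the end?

36

after MOV r7, #32: r7=32
after MOV r5, #27: r5=27
after MOV r4, #37: r4=37
after MOV r3, #38: r3=38
after MOV r1, #29: r1=29
after XOR r4, r4, #9: r4=37^9=44
after SUB r3, r5, r7: r3=27-32=-5
after LDR r3, [24]: r3=M[24]=-4
after AND r4, r5, #240: r4=27&240=16
after SUB r4, r7, r3: r4=32-(-4)=36
STR r1, [28] → M[28]=29
halt.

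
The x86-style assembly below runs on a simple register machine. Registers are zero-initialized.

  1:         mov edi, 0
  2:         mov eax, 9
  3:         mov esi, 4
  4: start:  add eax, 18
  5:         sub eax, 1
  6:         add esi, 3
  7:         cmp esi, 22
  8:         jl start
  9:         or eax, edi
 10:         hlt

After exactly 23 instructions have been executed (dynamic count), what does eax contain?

77

mov edi, 0 → edi=0
mov eax, 9 → eax=9
mov esi, 4 → esi=4
add eax, 18 → eax=9+18=27
sub eax, 1 → eax=27-1=26
add esi, 3 → esi=4+3=7
cmp esi, 22  (cmp 7,22)
jl start: taken
add eax, 18 → eax=26+18=44
sub eax, 1 → eax=44-1=43
add esi, 3 → esi=7+3=10
cmp esi, 22  (cmp 10,22)
jl start: taken
add eax, 18 → eax=43+18=61
sub eax, 1 → eax=61-1=60
add esi, 3 → esi=10+3=13
cmp esi, 22  (cmp 13,22)
jl start: taken
add eax, 18 → eax=60+18=78
sub eax, 1 → eax=78-1=77
add esi, 3 → esi=13+3=16
cmp esi, 22  (cmp 16,22)
jl start: taken
After step 23: eax = 77.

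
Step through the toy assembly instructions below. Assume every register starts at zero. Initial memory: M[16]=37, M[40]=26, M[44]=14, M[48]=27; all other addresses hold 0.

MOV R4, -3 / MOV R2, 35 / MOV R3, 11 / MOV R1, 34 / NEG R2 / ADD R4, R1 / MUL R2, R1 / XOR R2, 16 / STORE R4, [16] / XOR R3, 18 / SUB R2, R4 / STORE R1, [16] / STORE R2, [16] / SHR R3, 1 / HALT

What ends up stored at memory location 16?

MOV R4, -3 → R4=-3
MOV R2, 35 → R2=35
MOV R3, 11 → R3=11
MOV R1, 34 → R1=34
NEG R2 → R2=-(35)=-35
ADD R4, R1 → R4=(-3)+34=31
MUL R2, R1 → R2=(-35)*34=-1190
XOR R2, 16 → R2=(-1190)^16=-1206
STORE R4, [16] → M[16]=31
XOR R3, 18 → R3=11^18=25
SUB R2, R4 → R2=(-1206)-31=-1237
STORE R1, [16] → M[16]=34
STORE R2, [16] → M[16]=-1237
SHR R3, 1 → R3=25>>1=12
halt.

-1237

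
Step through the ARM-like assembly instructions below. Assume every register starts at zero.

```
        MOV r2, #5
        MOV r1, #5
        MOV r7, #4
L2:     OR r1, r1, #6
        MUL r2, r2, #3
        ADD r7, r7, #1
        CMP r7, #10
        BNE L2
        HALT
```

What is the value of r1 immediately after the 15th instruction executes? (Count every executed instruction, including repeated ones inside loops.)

MOV r2, #5 → r2=5
MOV r1, #5 → r1=5
MOV r7, #4 → r7=4
OR r1, r1, #6 → r1=5|6=7
MUL r2, r2, #3 → r2=5*3=15
ADD r7, r7, #1 → r7=4+1=5
CMP r7, #10  (cmp 5,10)
BNE L2: taken
OR r1, r1, #6 → r1=7|6=7
MUL r2, r2, #3 → r2=15*3=45
ADD r7, r7, #1 → r7=5+1=6
CMP r7, #10  (cmp 6,10)
BNE L2: taken
OR r1, r1, #6 → r1=7|6=7
MUL r2, r2, #3 → r2=45*3=135
After step 15: r1 = 7.

7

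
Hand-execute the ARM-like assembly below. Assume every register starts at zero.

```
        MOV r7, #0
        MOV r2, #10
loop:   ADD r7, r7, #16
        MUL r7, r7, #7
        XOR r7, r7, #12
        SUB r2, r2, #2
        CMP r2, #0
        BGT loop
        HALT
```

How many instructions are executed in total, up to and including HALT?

MOV r7, #0 → r7=0
MOV r2, #10 → r2=10
ADD r7, r7, #16 → r7=0+16=16
MUL r7, r7, #7 → r7=16*7=112
XOR r7, r7, #12 → r7=112^12=124
SUB r2, r2, #2 → r2=10-2=8
CMP r2, #0  (cmp 8,0)
BGT loop: taken
ADD r7, r7, #16 → r7=124+16=140
MUL r7, r7, #7 → r7=140*7=980
XOR r7, r7, #12 → r7=980^12=984
SUB r2, r2, #2 → r2=8-2=6
CMP r2, #0  (cmp 6,0)
BGT loop: taken
ADD r7, r7, #16 → r7=984+16=1000
MUL r7, r7, #7 → r7=1000*7=7000
XOR r7, r7, #12 → r7=7000^12=6996
SUB r2, r2, #2 → r2=6-2=4
CMP r2, #0  (cmp 4,0)
BGT loop: taken
ADD r7, r7, #16 → r7=6996+16=7012
MUL r7, r7, #7 → r7=7012*7=49084
XOR r7, r7, #12 → r7=49084^12=49072
SUB r2, r2, #2 → r2=4-2=2
CMP r2, #0  (cmp 2,0)
BGT loop: taken
ADD r7, r7, #16 → r7=49072+16=49088
MUL r7, r7, #7 → r7=49088*7=343616
XOR r7, r7, #12 → r7=343616^12=343628
SUB r2, r2, #2 → r2=2-2=0
CMP r2, #0  (cmp 0,0)
BGT loop: not taken
halt.
Total executed instructions: 33.

33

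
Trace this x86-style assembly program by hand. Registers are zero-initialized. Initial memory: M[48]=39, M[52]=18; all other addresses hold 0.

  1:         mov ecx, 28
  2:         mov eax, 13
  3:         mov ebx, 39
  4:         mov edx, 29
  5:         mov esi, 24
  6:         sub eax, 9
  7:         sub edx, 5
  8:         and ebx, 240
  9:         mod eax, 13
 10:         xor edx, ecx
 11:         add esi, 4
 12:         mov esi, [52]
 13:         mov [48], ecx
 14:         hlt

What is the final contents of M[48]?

28

mov ecx, 28 → ecx=28
mov eax, 13 → eax=13
mov ebx, 39 → ebx=39
mov edx, 29 → edx=29
mov esi, 24 → esi=24
sub eax, 9 → eax=13-9=4
sub edx, 5 → edx=29-5=24
and ebx, 240 → ebx=39&240=32
mod eax, 13 → eax=4%13=4
xor edx, ecx → edx=24^28=4
add esi, 4 → esi=24+4=28
mov esi, [52] → esi=M[52]=18
mov [48], ecx → M[48]=28
halt.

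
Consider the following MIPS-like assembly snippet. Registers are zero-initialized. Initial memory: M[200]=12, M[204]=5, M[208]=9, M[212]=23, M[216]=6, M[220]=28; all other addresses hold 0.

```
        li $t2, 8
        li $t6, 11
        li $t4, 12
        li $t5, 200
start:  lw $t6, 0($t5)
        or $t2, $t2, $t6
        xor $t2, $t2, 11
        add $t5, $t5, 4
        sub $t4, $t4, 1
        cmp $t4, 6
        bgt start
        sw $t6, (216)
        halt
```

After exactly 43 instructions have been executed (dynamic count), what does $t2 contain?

22

after li $t2, 8: $t2=8
after li $t6, 11: $t6=11
after li $t4, 12: $t4=12
after li $t5, 200: $t5=200
after lw $t6, 0($t5): $t6=M[200]=12
after or $t2, $t2, $t6: $t2=8|12=12
after xor $t2, $t2, 11: $t2=12^11=7
after add $t5, $t5, 4: $t5=200+4=204
after sub $t4, $t4, 1: $t4=12-1=11
cmp $t4, 6  (cmp 11,6)
bgt start: taken
after lw $t6, 0($t5): $t6=M[204]=5
after or $t2, $t2, $t6: $t2=7|5=7
after xor $t2, $t2, 11: $t2=7^11=12
after add $t5, $t5, 4: $t5=204+4=208
after sub $t4, $t4, 1: $t4=11-1=10
cmp $t4, 6  (cmp 10,6)
bgt start: taken
after lw $t6, 0($t5): $t6=M[208]=9
after or $t2, $t2, $t6: $t2=12|9=13
after xor $t2, $t2, 11: $t2=13^11=6
after add $t5, $t5, 4: $t5=208+4=212
after sub $t4, $t4, 1: $t4=10-1=9
cmp $t4, 6  (cmp 9,6)
bgt start: taken
after lw $t6, 0($t5): $t6=M[212]=23
after or $t2, $t2, $t6: $t2=6|23=23
after xor $t2, $t2, 11: $t2=23^11=28
after add $t5, $t5, 4: $t5=212+4=216
after sub $t4, $t4, 1: $t4=9-1=8
cmp $t4, 6  (cmp 8,6)
bgt start: taken
after lw $t6, 0($t5): $t6=M[216]=6
after or $t2, $t2, $t6: $t2=28|6=30
after xor $t2, $t2, 11: $t2=30^11=21
after add $t5, $t5, 4: $t5=216+4=220
after sub $t4, $t4, 1: $t4=8-1=7
cmp $t4, 6  (cmp 7,6)
bgt start: taken
after lw $t6, 0($t5): $t6=M[220]=28
after or $t2, $t2, $t6: $t2=21|28=29
after xor $t2, $t2, 11: $t2=29^11=22
after add $t5, $t5, 4: $t5=220+4=224
After step 43: $t2 = 22.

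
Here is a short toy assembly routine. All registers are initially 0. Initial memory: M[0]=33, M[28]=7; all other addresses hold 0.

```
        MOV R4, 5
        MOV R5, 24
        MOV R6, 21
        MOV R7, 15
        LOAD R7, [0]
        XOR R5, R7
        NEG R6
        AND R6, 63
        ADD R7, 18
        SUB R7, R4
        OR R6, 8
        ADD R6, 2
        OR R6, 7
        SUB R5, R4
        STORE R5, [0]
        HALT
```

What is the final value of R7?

MOV R4, 5 → R4=5
MOV R5, 24 → R5=24
MOV R6, 21 → R6=21
MOV R7, 15 → R7=15
LOAD R7, [0] → R7=M[0]=33
XOR R5, R7 → R5=24^33=57
NEG R6 → R6=-(21)=-21
AND R6, 63 → R6=(-21)&63=43
ADD R7, 18 → R7=33+18=51
SUB R7, R4 → R7=51-5=46
OR R6, 8 → R6=43|8=43
ADD R6, 2 → R6=43+2=45
OR R6, 7 → R6=45|7=47
SUB R5, R4 → R5=57-5=52
STORE R5, [0] → M[0]=52
halt.

46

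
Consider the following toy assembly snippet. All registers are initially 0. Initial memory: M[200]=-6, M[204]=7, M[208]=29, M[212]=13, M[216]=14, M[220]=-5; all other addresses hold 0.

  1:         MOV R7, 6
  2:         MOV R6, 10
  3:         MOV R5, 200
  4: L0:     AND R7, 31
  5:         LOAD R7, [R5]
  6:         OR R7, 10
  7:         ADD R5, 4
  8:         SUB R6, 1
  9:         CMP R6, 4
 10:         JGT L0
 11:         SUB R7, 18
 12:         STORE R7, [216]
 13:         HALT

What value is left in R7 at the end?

-23

after MOV R7, 6: R7=6
after MOV R6, 10: R6=10
after MOV R5, 200: R5=200
after AND R7, 31: R7=6&31=6
after LOAD R7, [R5]: R7=M[200]=-6
after OR R7, 10: R7=(-6)|10=-6
after ADD R5, 4: R5=200+4=204
after SUB R6, 1: R6=10-1=9
CMP R6, 4  (cmp 9,4)
JGT L0: taken
after AND R7, 31: R7=(-6)&31=26
after LOAD R7, [R5]: R7=M[204]=7
after OR R7, 10: R7=7|10=15
after ADD R5, 4: R5=204+4=208
after SUB R6, 1: R6=9-1=8
CMP R6, 4  (cmp 8,4)
JGT L0: taken
after AND R7, 31: R7=15&31=15
after LOAD R7, [R5]: R7=M[208]=29
after OR R7, 10: R7=29|10=31
after ADD R5, 4: R5=208+4=212
after SUB R6, 1: R6=8-1=7
CMP R6, 4  (cmp 7,4)
JGT L0: taken
after AND R7, 31: R7=31&31=31
after LOAD R7, [R5]: R7=M[212]=13
after OR R7, 10: R7=13|10=15
after ADD R5, 4: R5=212+4=216
after SUB R6, 1: R6=7-1=6
CMP R6, 4  (cmp 6,4)
JGT L0: taken
after AND R7, 31: R7=15&31=15
after LOAD R7, [R5]: R7=M[216]=14
after OR R7, 10: R7=14|10=14
after ADD R5, 4: R5=216+4=220
after SUB R6, 1: R6=6-1=5
CMP R6, 4  (cmp 5,4)
JGT L0: taken
after AND R7, 31: R7=14&31=14
after LOAD R7, [R5]: R7=M[220]=-5
after OR R7, 10: R7=(-5)|10=-5
after ADD R5, 4: R5=220+4=224
after SUB R6, 1: R6=5-1=4
CMP R6, 4  (cmp 4,4)
JGT L0: not taken
after SUB R7, 18: R7=(-5)-18=-23
STORE R7, [216] → M[216]=-23
halt.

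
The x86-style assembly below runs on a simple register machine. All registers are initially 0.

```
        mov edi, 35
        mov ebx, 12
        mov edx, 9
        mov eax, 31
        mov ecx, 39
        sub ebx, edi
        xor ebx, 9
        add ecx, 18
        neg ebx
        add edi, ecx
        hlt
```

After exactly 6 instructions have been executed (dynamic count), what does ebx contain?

after mov edi, 35: edi=35
after mov ebx, 12: ebx=12
after mov edx, 9: edx=9
after mov eax, 31: eax=31
after mov ecx, 39: ecx=39
after sub ebx, edi: ebx=12-35=-23
After step 6: ebx = -23.

-23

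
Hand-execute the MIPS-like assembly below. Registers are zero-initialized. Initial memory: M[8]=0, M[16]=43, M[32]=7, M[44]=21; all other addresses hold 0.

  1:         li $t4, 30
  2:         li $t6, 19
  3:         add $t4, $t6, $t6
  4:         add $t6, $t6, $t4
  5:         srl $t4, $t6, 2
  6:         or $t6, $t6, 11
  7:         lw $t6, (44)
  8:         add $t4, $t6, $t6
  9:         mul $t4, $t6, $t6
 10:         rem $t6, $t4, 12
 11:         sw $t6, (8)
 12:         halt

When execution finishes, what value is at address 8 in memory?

after li $t4, 30: $t4=30
after li $t6, 19: $t6=19
after add $t4, $t6, $t6: $t4=19+19=38
after add $t6, $t6, $t4: $t6=19+38=57
after srl $t4, $t6, 2: $t4=57>>2=14
after or $t6, $t6, 11: $t6=57|11=59
after lw $t6, (44): $t6=M[44]=21
after add $t4, $t6, $t6: $t4=21+21=42
after mul $t4, $t6, $t6: $t4=21*21=441
after rem $t6, $t4, 12: $t6=441%12=9
sw $t6, (8) → M[8]=9
halt.

9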